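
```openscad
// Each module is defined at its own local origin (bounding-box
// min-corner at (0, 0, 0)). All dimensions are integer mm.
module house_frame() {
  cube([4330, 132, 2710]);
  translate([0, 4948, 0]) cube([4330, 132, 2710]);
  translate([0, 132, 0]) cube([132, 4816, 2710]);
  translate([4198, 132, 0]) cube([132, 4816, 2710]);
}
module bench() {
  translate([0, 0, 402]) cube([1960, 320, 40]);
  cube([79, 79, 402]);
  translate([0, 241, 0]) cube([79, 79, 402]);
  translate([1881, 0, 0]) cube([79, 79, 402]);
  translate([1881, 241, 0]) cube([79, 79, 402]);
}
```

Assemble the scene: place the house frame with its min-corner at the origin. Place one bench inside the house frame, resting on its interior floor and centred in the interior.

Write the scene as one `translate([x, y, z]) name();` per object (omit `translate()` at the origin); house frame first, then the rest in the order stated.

house_frame();
translate([1185, 2380, 0]) bench();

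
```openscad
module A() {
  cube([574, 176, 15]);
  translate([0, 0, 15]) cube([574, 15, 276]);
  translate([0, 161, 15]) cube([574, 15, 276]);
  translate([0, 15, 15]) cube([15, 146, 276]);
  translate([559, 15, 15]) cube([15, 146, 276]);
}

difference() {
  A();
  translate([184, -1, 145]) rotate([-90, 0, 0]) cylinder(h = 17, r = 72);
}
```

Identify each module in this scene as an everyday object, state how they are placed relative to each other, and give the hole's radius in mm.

A is an open box. The open box has a circular hole through its front wall. The hole's radius is 72 mm.

The subtracted cylinder has r = 72 mm.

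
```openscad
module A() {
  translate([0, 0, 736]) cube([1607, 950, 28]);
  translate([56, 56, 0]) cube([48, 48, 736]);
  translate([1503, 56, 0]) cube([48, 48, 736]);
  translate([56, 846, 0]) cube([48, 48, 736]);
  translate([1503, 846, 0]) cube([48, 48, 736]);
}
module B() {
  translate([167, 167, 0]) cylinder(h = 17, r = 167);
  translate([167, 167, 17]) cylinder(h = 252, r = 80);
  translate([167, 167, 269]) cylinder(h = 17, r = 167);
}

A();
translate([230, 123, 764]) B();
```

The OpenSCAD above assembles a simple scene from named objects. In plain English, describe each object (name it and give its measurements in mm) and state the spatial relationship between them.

A is a rectangular dining table. The top is 1607×950×28 mm with its upper surface at z = 764 mm. It stands on four 48×48 mm square legs, each inset 56 mm from the nearest pair of top edges, running from the floor to the underside of the top.

B is a spool: two coaxial disc flanges of radius 167 mm and thickness 17 mm, joined by a core cylinder of radius 80 mm and height 252 mm. The lower flange rests on z = 0 and the three cylinders share a vertical axis.

The spool is on top of the table.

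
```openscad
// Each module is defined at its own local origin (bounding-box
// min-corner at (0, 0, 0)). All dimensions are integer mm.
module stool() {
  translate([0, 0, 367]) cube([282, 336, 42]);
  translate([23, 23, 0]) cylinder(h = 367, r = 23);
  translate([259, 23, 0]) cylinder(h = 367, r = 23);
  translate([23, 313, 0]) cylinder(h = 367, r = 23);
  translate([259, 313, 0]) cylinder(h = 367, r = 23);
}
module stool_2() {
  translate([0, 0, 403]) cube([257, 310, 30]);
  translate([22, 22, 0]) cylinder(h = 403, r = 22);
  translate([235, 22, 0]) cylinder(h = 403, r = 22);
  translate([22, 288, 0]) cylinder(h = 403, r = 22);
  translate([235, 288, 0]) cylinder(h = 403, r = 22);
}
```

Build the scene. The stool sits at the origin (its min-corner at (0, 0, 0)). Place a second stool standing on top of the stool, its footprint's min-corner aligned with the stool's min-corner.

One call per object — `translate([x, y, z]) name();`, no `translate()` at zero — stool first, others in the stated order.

stool();
translate([0, 0, 409]) stool_2();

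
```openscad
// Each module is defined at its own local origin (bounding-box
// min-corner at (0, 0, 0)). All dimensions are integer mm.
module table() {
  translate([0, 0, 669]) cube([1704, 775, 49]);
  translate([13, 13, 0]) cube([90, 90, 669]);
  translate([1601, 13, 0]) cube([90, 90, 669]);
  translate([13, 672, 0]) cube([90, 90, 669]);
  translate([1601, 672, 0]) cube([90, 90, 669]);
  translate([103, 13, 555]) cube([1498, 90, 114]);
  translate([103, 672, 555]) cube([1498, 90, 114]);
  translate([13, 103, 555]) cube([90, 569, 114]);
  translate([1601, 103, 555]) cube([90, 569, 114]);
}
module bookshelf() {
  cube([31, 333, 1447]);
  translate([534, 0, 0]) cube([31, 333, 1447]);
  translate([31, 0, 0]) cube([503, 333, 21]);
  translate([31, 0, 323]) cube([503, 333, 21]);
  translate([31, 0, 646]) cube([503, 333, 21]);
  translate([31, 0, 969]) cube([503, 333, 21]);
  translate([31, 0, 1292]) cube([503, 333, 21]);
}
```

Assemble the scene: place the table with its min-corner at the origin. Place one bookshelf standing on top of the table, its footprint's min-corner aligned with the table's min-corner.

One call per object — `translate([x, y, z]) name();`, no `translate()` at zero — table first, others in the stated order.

table();
translate([0, 0, 718]) bookshelf();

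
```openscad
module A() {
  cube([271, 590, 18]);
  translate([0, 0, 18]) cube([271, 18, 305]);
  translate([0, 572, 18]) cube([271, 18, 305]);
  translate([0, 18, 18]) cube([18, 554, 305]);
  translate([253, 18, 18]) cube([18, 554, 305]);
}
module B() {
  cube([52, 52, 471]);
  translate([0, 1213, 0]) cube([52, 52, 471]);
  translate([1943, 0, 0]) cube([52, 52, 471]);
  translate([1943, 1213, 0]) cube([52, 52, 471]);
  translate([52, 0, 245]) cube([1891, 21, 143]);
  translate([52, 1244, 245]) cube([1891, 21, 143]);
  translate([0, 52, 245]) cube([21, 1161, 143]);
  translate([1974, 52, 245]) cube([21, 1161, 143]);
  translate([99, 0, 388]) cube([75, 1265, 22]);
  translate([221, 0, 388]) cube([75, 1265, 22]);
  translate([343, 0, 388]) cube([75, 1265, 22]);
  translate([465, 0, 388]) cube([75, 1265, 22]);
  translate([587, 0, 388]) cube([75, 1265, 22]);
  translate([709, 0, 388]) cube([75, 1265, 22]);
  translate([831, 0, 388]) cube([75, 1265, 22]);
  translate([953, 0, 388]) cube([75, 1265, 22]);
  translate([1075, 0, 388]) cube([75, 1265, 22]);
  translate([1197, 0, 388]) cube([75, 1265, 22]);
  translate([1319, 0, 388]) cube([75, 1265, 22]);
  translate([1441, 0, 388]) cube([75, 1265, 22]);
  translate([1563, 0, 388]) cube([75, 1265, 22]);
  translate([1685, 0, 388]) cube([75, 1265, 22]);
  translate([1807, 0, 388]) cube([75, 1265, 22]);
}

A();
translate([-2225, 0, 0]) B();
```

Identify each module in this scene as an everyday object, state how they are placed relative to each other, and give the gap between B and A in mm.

The bed frame's nearest face is 230 mm from the open box's −x face.

A is an open box. B is a bed frame. The bed frame is on the floor beside the open box on its −x side. The gap between the bed frame and the open box is 230 mm.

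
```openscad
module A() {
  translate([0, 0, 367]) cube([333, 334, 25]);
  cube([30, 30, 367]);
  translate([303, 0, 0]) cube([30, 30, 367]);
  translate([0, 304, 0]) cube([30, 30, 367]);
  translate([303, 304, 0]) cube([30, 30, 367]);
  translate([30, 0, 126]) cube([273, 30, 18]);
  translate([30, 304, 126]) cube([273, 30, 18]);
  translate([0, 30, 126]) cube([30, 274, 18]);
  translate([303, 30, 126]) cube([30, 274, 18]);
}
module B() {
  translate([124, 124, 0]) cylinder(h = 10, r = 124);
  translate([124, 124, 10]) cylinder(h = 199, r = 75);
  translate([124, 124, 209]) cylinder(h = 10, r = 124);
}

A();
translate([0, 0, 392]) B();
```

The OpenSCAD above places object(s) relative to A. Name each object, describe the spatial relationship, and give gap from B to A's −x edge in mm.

The spool's min-x is at 0; the stool's min-x is 0; gap = 0 mm.

A is a stool. B is a spool. The spool is on top of the stool. The gap from the spool to the stool's −x edge is 0 mm.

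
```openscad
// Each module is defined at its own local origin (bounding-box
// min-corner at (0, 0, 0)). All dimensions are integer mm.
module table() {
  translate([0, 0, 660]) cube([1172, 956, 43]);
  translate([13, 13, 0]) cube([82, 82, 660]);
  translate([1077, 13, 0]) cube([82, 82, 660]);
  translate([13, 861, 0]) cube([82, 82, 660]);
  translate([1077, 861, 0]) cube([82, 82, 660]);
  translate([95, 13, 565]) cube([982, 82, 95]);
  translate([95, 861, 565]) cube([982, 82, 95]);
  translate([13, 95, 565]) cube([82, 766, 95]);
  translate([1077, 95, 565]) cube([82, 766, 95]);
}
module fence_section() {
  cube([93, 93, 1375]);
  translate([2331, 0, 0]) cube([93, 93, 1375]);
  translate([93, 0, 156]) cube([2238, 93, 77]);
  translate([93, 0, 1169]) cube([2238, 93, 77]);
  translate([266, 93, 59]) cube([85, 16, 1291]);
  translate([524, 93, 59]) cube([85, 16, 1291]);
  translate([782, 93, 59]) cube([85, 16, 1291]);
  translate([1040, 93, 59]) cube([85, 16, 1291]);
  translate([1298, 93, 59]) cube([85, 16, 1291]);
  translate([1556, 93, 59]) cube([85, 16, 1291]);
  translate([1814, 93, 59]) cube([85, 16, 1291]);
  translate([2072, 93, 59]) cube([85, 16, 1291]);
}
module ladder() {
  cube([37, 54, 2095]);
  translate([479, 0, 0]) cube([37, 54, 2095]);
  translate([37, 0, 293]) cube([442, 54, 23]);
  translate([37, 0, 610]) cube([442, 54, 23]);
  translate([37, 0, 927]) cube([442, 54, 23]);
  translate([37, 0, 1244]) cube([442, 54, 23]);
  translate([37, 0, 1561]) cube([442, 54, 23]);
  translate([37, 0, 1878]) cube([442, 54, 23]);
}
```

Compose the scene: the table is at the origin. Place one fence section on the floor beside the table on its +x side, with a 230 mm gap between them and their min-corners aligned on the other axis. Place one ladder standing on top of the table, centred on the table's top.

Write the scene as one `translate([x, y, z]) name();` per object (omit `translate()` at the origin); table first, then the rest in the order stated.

table();
translate([1402, 0, 0]) fence_section();
translate([328, 451, 703]) ladder();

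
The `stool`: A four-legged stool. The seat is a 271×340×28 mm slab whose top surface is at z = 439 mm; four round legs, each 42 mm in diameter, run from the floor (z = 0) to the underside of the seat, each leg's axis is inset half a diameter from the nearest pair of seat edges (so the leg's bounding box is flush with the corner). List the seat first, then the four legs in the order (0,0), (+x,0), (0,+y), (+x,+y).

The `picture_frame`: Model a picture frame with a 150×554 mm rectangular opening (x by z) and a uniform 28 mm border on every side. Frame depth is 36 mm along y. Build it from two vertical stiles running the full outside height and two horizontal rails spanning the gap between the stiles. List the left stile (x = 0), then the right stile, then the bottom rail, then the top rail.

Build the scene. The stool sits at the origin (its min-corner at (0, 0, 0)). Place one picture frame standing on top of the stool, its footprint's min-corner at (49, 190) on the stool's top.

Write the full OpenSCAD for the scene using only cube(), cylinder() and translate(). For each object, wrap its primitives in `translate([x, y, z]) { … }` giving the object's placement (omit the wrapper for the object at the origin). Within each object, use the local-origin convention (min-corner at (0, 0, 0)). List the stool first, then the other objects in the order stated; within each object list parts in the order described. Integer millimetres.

translate([0, 0, 411]) cube([271, 340, 28]);
translate([21, 21, 0]) cylinder(h = 411, r = 21);
translate([250, 21, 0]) cylinder(h = 411, r = 21);
translate([21, 319, 0]) cylinder(h = 411, r = 21);
translate([250, 319, 0]) cylinder(h = 411, r = 21);
translate([49, 190, 439]) {
  cube([28, 36, 610]);
  translate([178, 0, 0]) cube([28, 36, 610]);
  translate([28, 0, 0]) cube([150, 36, 28]);
  translate([28, 0, 582]) cube([150, 36, 28]);
}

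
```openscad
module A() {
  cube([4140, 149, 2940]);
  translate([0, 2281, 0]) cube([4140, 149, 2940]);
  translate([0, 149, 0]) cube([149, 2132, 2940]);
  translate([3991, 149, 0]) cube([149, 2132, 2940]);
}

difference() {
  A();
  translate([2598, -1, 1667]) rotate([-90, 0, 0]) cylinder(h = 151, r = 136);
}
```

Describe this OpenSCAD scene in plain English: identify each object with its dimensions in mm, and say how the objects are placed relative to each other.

A is a box-shaped house frame (walls only): outside footprint 4140×2430 mm, wall height 2940 mm, wall thickness 149 mm. The two y-facing walls run the full x-width; the two x-facing walls fit between the inner faces of the y-facing walls.

The house frame has a circular hole of radius 136 mm through its front wall, centred at (x = 2598, z = 1667).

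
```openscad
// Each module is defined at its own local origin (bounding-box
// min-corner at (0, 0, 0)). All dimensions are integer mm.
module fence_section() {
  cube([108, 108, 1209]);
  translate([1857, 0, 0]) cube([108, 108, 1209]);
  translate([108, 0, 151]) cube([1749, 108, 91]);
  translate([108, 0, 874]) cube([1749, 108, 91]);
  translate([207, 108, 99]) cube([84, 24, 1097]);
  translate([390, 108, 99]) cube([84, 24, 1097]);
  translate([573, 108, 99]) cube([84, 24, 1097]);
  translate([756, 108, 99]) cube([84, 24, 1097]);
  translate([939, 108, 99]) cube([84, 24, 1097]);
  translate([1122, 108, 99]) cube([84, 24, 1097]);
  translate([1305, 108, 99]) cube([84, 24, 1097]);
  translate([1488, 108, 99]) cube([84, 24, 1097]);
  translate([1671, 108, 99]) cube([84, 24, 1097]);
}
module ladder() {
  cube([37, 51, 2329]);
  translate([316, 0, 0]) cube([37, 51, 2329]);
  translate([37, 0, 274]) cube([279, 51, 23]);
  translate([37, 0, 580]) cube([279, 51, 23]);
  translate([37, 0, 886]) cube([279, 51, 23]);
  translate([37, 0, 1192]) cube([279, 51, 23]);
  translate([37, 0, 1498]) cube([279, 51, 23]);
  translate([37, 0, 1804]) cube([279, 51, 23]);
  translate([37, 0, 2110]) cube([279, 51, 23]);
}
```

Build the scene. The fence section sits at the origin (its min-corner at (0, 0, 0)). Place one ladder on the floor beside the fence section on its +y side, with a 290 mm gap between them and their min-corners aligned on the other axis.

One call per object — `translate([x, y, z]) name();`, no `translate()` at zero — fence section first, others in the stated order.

fence_section();
translate([0, 422, 0]) ladder();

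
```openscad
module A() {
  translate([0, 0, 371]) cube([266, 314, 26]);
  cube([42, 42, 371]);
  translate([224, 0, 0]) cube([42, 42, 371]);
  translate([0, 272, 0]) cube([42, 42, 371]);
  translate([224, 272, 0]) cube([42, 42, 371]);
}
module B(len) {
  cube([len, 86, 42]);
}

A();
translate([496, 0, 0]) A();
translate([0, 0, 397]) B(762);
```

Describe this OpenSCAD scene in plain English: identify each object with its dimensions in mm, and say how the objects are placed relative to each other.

A is a four-legged stool. The seat is a 266×314×26 mm slab whose top surface is at z = 397 mm; four square legs, each 42×42 mm in cross-section, run from the floor (z = 0) to the underside of the seat, each flush with a corner of the seat.

B is a rectangular beam 762 mm long (x), 86 mm deep (y), 42 mm thick (z).

The beam spans the tops of two stools placed 230 mm apart, resting at z = 397 mm.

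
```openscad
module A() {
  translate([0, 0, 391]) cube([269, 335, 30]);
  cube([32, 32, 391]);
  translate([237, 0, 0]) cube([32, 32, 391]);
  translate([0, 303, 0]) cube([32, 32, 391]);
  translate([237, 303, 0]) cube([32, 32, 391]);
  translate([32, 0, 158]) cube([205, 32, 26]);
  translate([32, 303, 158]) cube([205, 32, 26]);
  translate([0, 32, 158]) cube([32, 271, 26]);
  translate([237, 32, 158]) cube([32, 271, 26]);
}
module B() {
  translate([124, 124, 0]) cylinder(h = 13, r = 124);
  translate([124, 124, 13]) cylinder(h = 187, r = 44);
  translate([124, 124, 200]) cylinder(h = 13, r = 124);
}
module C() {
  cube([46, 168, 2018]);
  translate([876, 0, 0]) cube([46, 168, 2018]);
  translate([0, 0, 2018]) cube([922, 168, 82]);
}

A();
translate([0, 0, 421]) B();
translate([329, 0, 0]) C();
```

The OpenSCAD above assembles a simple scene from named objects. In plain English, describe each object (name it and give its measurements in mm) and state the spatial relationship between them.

A is a four-legged stool. The seat is a 269×335×30 mm slab whose top surface is at z = 421 mm; four square legs, each 32×32 mm in cross-section, run from the floor (z = 0) to the underside of the seat, each flush with a corner of the seat. Four stretchers, 32 mm wide and 26 mm tall, connect adjacent legs with their undersides at z = 158 mm, each running between the inner faces of the legs it joins and aligned with the legs' outer faces on the other axis.

B is a spool: two coaxial disc flanges of radius 124 mm and thickness 13 mm, joined by a core cylinder of radius 44 mm and height 187 mm. The lower flange rests on z = 0 and the three cylinders share a vertical axis.

C is a door frame. The clear opening is 830 mm wide and 2018 mm high. Two 46 mm wide jambs, 168 mm deep, stand either side of the opening from the floor to the top of the opening. A 82 mm thick head sits across the top of both jambs, spanning the full outside width of the frame.

The spool is on top of the stool. The door frame is on the floor beside the stool on its +x side.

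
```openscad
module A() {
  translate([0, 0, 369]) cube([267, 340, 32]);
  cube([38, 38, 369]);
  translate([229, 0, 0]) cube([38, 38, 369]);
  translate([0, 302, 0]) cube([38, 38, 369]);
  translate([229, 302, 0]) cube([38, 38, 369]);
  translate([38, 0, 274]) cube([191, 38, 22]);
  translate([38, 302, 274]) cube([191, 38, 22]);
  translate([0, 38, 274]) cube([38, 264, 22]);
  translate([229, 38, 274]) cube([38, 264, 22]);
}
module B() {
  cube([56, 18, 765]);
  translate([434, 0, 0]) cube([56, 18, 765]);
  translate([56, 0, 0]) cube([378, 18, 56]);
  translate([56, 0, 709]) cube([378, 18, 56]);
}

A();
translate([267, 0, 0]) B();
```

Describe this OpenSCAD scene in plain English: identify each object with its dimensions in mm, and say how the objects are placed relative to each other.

A is a simple wooden stool: a rectangular seat 267 mm (x) by 340 mm (y), 32 mm thick, top face at z = 401 mm, on four square legs, each 38×38 mm in cross-section. The legs rest on z = 0, each flush with a corner of the seat. Four stretchers, 38 mm wide and 22 mm tall, connect adjacent legs with their undersides at z = 274 mm, each running between the inner faces of the legs it joins and aligned with the legs' outer faces on the other axis.

B is a rectangular picture frame lying in the x–z plane (depth along y). The opening is 378 mm wide (x) by 653 mm tall (z), surrounded by a border 56 mm wide on all four sides. The frame is 18 mm deep and is made of two full-height vertical stiles with two horizontal rails fitted between them.

The picture frame is against the stool's +x side, with their −y faces flush.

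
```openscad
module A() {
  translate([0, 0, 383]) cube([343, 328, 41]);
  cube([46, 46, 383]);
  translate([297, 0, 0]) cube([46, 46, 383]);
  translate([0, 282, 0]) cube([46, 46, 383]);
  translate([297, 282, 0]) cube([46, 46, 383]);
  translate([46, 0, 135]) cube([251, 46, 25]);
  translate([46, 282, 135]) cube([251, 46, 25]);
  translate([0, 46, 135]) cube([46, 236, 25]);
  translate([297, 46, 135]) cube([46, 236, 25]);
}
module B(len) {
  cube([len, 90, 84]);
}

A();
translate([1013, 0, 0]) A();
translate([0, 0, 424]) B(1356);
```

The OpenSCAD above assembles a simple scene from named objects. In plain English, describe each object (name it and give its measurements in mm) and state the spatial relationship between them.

A is a four-legged stool. The seat is a 343×328×41 mm slab whose top surface is at z = 424 mm; four square legs, each 46×46 mm in cross-section, run from the floor (z = 0) to the underside of the seat, each flush with a corner of the seat. Four stretchers, 46 mm wide and 25 mm tall, connect adjacent legs with their undersides at z = 135 mm, each running between the inner faces of the legs it joins and aligned with the legs' outer faces on the other axis.

B is a rectangular beam 1356 mm long (x), 90 mm deep (y), 84 mm thick (z).

The beam spans the tops of two stools placed 670 mm apart, resting at z = 424 mm.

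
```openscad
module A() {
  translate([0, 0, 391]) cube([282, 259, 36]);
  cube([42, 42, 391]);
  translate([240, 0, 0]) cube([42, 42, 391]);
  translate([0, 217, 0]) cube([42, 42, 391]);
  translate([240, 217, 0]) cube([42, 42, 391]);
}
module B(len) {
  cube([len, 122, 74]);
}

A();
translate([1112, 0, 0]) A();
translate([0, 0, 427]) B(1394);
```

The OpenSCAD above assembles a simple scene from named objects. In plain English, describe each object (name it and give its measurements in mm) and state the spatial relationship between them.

A is a four-legged stool. The seat is a 282×259×36 mm slab whose top surface is at z = 427 mm; four square legs, each 42×42 mm in cross-section, run from the floor (z = 0) to the underside of the seat, each flush with a corner of the seat.

B is a rectangular beam 1394 mm long (x), 122 mm deep (y), 74 mm thick (z).

The beam spans the tops of two stools placed 830 mm apart, resting at z = 427 mm.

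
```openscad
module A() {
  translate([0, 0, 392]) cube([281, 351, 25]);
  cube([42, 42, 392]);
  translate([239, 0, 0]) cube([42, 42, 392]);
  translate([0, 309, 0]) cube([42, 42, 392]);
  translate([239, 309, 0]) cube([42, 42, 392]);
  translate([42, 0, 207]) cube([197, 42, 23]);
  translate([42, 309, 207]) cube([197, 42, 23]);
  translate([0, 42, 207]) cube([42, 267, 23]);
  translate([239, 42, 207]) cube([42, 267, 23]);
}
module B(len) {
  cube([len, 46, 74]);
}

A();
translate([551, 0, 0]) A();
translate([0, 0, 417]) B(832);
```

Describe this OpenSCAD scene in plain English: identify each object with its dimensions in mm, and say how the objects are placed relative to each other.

A is a four-legged stool. The seat is 281×351 mm, 25 mm thick, top at z = 417 mm. It stands on four square legs, each 42×42 mm in cross-section, from z = 0 to the seat underside, each flush with a corner of the seat. Four stretchers, 42 mm wide and 23 mm tall, connect adjacent legs with their undersides at z = 207 mm, each running between the inner faces of the legs it joins and aligned with the legs' outer faces on the other axis.

B is a rectangular beam 832 mm long (x), 46 mm deep (y), 74 mm thick (z).

The beam spans the tops of two stools placed 270 mm apart, resting at z = 417 mm.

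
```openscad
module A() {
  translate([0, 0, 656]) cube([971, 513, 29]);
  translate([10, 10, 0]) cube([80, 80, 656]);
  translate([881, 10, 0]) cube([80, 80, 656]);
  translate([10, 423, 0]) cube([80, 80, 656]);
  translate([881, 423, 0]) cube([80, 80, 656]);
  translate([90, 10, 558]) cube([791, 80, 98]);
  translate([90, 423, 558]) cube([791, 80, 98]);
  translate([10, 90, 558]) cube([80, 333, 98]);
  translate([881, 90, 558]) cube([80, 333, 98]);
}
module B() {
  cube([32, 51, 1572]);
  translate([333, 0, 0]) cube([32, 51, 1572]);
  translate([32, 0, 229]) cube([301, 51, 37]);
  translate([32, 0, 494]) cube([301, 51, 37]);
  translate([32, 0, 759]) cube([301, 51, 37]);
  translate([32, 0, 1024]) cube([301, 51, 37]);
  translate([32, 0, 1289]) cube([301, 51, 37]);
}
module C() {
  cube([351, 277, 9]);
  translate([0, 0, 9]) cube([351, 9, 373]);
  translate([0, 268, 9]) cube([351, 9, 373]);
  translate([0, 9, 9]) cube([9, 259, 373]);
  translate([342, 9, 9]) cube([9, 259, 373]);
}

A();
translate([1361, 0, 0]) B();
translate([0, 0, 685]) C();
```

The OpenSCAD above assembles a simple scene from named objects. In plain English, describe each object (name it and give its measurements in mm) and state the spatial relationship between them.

A is a table: top 971 mm (x) × 513 mm (y), 29 mm thick, upper face at z = 685 mm, on four 80×80 mm square legs, each inset 10 mm from the nearest pair of top edges, running from z = 0 to the bottom of the top. Four apron rails, 80 mm thick and 98 mm tall, run between adjacent legs with their top edges flush with the underside of the top and their outer faces flush with the legs' outer faces.

B is a straight ladder. Two 32×51 mm vertical rails, 1572 mm tall, stand 365 mm apart (outside-to-outside) with their front faces coplanar on the −y side. 5 rungs, each 51 mm deep and 37 mm tall, span between the inner faces of the rails, front faces flush with the rails. The lowest rung's underside is at z = 229 mm and rungs are spaced 265 mm apart (underside to underside).

C is an open-topped rectangular box: outside dimensions 351×277×382 mm, with a uniform wall and base thickness of 9 mm. The base is a full 351×277 slab on the floor; four walls sit on top of the base. The front and back walls (the −y and +y sides) span the full width; the two side walls fit between them.

The ladder is on the floor beside the table on its +x side. The open box is on top of the table.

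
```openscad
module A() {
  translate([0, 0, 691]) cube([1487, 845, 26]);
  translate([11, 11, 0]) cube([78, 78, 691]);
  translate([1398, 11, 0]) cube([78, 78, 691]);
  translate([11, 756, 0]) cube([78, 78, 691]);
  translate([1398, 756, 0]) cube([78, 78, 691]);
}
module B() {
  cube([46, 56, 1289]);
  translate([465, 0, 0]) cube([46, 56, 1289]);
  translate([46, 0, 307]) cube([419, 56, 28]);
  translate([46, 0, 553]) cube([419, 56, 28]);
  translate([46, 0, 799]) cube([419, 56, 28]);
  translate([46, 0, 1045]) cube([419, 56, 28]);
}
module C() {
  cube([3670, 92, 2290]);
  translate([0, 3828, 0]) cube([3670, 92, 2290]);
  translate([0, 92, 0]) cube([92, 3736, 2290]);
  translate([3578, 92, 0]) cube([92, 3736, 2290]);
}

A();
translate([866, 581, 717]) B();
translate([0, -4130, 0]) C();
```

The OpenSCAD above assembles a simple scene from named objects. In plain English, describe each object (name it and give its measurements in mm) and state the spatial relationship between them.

A is a table with a 1487×845 mm rectangular top, 26 mm thick, top surface at z = 717 mm, supported by four 78×78 mm square legs, each inset 11 mm from the nearest pair of top edges, running from the floor.

B is a wooden ladder with two side rails of 46×56 mm section and 1289 mm height, set 511 mm apart overall. Between them run 4 rectangular rungs (56 mm deep, 28 mm thick), front faces flush with the rails' −y face. The bottom of the first rung is 307 mm above the floor and each subsequent rung is 246 mm higher than the one below.

C is the wall frame of a small rectangular building: four walls, each 2290 mm tall and 92 mm thick, enclosing a footprint 3670 mm (x) by 3920 mm (y) outside-to-outside, with no floor or roof. The front and back walls (the −y and +y sides) span the full width; the two side walls fit between them.

The ladder is on top of the table. The house frame is on the floor beside the table on its −y side.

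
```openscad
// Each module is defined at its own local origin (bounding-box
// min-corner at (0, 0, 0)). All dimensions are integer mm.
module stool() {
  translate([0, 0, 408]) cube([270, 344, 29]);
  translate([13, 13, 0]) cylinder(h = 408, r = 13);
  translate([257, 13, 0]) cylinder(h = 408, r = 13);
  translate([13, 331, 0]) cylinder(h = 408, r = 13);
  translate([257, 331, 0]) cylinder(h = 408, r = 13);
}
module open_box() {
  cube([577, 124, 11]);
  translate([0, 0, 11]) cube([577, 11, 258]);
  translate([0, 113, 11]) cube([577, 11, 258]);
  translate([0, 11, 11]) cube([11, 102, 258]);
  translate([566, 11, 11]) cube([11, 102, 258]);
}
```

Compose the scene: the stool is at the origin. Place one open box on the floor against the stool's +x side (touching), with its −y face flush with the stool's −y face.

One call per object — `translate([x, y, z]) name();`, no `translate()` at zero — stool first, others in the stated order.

stool();
translate([270, 0, 0]) open_box();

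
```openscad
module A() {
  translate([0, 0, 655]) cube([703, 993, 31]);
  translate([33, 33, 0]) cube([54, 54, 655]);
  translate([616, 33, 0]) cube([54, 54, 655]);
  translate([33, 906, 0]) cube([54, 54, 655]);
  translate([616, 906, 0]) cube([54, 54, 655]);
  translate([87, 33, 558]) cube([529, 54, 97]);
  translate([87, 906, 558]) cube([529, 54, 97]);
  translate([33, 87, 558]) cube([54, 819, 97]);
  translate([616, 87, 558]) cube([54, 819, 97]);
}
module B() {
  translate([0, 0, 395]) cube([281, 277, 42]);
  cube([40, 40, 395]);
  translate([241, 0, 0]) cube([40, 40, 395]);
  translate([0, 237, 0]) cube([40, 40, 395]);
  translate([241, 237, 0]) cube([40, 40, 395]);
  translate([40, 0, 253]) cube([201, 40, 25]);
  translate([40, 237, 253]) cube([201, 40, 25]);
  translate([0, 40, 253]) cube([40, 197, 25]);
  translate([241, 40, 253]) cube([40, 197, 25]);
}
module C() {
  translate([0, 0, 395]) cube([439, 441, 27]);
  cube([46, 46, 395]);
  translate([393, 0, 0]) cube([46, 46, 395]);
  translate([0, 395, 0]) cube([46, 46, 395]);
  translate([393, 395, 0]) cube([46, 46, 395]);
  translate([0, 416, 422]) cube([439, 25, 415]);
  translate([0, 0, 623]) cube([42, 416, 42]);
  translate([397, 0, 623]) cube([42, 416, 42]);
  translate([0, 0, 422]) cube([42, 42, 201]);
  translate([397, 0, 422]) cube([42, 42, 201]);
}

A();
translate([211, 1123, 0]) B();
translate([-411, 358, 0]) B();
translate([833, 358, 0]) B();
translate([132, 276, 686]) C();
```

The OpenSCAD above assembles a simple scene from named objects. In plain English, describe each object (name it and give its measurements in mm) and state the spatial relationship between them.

A is a table with a 703×993 mm rectangular top, 31 mm thick, top surface at z = 686 mm, supported by four 54×54 mm square legs, each inset 33 mm from the nearest pair of top edges, running from the floor. Four apron rails, 54 mm thick and 97 mm tall, run between adjacent legs with their top edges flush with the underside of the top and their outer faces flush with the legs' outer faces.

B is a four-legged stool. The seat is 281×277 mm, 42 mm thick, top at z = 437 mm. It stands on four square legs, each 40×40 mm in cross-section, from z = 0 to the seat underside, each flush with a corner of the seat. Four stretchers, 40 mm wide and 25 mm tall, connect adjacent legs with their undersides at z = 253 mm, each running between the inner faces of the legs it joins and aligned with the legs' outer faces on the other axis.

C is a chair: 439×441 mm seat, 27 mm thick, top at z = 422 mm, on four 46 mm square corner legs flush with the seat edges. A 25 mm thick backrest slab spans the full seat width, extending 415 mm above the seat top, its back face flush with the seat's +y edge. Two armrests of 42×42 mm section run along each side from the seat's front edge to the front of the backrest, top faces 243 mm above the seat top and outer faces flush with the seat's x-edges; a 42×42 mm post under the front of each armrest stands on the seat at the front corner.

Three stools sit around the table at the +y, −x, +x sides. The chair is on top of the table, centred.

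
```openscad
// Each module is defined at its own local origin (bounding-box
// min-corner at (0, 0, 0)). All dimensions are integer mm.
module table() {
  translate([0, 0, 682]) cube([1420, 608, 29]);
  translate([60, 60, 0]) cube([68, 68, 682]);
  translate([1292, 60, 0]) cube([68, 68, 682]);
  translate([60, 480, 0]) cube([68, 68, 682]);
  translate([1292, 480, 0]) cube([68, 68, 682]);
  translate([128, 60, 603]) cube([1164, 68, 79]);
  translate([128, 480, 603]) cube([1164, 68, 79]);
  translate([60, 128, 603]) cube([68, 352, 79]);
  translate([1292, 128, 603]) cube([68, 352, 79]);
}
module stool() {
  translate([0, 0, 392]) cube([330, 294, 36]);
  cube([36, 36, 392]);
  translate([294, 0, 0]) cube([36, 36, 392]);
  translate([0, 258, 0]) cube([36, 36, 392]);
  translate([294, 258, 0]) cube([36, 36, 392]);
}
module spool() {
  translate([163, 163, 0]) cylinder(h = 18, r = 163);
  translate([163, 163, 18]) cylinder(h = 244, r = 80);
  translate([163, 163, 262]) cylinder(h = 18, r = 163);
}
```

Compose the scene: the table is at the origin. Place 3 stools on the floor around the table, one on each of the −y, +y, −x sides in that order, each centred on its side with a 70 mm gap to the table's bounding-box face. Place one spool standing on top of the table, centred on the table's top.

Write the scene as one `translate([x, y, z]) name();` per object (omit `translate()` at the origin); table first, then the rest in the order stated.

table();
translate([545, -364, 0]) stool();
translate([545, 678, 0]) stool();
translate([-400, 157, 0]) stool();
translate([547, 141, 711]) spool();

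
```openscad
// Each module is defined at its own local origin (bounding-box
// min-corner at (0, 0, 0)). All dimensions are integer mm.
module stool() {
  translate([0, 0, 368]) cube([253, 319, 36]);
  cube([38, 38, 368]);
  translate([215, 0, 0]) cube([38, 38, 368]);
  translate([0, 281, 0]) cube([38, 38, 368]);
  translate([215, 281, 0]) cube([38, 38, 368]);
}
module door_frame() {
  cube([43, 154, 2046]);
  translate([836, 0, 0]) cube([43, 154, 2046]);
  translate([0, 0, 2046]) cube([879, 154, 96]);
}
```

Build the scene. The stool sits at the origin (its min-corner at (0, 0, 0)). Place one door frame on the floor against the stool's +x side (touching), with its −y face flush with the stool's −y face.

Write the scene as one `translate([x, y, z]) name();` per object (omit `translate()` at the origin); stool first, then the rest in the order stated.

stool();
translate([253, 0, 0]) door_frame();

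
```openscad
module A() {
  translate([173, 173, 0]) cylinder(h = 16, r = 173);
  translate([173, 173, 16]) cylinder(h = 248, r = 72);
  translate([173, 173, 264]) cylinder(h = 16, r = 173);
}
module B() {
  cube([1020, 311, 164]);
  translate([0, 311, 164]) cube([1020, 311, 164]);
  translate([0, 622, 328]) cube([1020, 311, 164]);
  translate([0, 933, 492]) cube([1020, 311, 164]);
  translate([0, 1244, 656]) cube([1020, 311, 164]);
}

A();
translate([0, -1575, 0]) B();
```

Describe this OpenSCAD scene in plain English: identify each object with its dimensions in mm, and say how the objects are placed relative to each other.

A is a spool: two coaxial disc flanges of radius 173 mm and thickness 16 mm, joined by a core cylinder of radius 72 mm and height 248 mm. The lower flange rests on z = 0 and the three cylinders share a vertical axis.

B is a run of 5 identical solid stair steps. Each tread is 1020×311 mm and each step block is 164 mm high. Step 1 rests on the floor; step k is offset from step 1 by (k−1)×311 mm in y and (k−1)×164 mm in z.

The staircase is on the floor beside the spool on its −y side.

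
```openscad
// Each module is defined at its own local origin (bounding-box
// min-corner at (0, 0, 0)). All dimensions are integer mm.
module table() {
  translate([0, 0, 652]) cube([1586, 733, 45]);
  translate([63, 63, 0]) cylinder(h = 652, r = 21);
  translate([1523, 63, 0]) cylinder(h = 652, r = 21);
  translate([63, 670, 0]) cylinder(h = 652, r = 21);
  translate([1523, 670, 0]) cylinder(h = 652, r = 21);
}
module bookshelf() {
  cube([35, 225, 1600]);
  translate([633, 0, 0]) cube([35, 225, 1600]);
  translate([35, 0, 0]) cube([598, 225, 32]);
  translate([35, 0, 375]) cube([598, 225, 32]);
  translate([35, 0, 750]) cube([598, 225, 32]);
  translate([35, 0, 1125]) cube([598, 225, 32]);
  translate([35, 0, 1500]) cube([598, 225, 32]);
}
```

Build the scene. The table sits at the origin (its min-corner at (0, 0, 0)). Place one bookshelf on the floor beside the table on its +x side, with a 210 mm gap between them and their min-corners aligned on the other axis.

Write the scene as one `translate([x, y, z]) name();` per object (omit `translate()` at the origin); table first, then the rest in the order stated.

table();
translate([1796, 0, 0]) bookshelf();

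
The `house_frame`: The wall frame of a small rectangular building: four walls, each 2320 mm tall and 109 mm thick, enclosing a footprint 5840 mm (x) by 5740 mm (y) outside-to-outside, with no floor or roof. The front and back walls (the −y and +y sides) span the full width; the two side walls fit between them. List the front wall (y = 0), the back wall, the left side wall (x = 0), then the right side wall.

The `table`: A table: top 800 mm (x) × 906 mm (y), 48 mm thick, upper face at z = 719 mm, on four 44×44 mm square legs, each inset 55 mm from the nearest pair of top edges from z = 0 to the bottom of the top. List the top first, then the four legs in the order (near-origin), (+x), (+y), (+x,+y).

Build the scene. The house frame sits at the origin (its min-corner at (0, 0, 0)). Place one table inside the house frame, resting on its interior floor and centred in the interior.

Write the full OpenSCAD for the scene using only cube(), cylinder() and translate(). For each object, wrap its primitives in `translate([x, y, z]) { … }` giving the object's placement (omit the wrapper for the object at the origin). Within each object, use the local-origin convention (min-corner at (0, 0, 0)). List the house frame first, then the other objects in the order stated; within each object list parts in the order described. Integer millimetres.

cube([5840, 109, 2320]);
translate([0, 5631, 0]) cube([5840, 109, 2320]);
translate([0, 109, 0]) cube([109, 5522, 2320]);
translate([5731, 109, 0]) cube([109, 5522, 2320]);
translate([2520, 2417, 0]) {
  translate([0, 0, 671]) cube([800, 906, 48]);
  translate([55, 55, 0]) cube([44, 44, 671]);
  translate([701, 55, 0]) cube([44, 44, 671]);
  translate([55, 807, 0]) cube([44, 44, 671]);
  translate([701, 807, 0]) cube([44, 44, 671]);
}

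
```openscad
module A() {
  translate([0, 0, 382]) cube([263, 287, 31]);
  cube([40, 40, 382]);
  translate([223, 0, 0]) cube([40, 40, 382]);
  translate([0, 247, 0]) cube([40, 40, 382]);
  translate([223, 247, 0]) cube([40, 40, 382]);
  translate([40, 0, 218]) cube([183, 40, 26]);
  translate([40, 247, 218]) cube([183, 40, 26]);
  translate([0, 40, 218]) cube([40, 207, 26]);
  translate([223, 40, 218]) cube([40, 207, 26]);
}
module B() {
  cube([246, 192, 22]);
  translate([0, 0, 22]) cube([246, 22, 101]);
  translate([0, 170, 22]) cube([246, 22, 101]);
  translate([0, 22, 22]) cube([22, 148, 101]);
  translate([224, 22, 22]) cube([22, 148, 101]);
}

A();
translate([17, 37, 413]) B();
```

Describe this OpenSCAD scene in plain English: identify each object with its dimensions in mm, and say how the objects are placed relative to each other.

A is a four-legged stool. The seat is 263×287 mm, 31 mm thick, top at z = 413 mm. It stands on four square legs, each 40×40 mm in cross-section, from z = 0 to the seat underside, each flush with a corner of the seat. Four stretchers, 40 mm wide and 26 mm tall, connect adjacent legs with their undersides at z = 218 mm, each running between the inner faces of the legs it joins and aligned with the legs' outer faces on the other axis.

B is an open storage box with external size 246×192×123 mm and wall thickness 22 mm (the base is also 22 mm thick). The base covers the whole footprint; the four walls stand on the base, with the y-facing walls full-width and the x-facing walls fitting between their inner faces.

The open box is on top of the stool.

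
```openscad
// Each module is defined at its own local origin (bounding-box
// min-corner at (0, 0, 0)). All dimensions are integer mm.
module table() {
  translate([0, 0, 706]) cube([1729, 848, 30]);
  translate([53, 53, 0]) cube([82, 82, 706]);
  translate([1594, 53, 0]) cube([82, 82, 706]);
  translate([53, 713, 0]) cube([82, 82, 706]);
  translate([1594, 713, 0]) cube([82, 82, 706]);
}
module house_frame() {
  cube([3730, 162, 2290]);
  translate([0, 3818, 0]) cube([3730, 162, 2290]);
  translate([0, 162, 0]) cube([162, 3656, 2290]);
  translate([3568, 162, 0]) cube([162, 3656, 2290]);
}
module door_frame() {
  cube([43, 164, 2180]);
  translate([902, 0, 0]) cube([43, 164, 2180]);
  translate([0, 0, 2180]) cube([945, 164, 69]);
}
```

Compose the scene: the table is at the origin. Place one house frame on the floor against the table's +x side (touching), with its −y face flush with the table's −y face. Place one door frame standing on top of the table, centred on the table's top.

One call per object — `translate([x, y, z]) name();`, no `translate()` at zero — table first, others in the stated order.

table();
translate([1729, 0, 0]) house_frame();
translate([392, 342, 736]) door_frame();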